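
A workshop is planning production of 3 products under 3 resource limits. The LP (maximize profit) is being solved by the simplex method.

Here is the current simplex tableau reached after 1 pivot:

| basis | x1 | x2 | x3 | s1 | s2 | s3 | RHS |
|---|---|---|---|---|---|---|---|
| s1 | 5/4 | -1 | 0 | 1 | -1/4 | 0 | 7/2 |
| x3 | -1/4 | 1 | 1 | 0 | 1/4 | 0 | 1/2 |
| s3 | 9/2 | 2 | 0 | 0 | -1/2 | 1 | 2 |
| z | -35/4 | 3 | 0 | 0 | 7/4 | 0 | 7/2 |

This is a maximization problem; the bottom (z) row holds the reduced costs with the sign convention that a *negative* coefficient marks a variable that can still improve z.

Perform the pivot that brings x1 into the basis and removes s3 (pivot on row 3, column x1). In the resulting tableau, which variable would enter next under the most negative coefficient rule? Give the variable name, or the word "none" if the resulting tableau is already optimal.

none

Pivot element 9/2. New z-row = old z-row − (-35/4)·(row 3/(9/2)).
Updated z-row coefficients: x1: 0, x2: 62/9, x3: 0, s1: 0, s2: 7/9, s3: 35/18.
No coefficient is strictly negative; the tableau after this pivot is optimal.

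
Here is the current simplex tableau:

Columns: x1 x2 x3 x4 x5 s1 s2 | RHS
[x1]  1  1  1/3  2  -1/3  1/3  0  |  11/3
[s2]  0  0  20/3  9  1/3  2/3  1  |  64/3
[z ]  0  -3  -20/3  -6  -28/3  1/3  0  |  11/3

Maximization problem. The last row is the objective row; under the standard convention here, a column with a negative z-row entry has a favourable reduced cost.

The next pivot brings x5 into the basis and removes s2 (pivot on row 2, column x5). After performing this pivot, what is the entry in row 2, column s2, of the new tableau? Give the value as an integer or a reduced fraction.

Pivot element is row 2, column x5: 1/3.
Normalize row 2: new (row 2, s2) = 1/(1/3) = 3.
Row 2 is the pivot row, so the entry is 3.

3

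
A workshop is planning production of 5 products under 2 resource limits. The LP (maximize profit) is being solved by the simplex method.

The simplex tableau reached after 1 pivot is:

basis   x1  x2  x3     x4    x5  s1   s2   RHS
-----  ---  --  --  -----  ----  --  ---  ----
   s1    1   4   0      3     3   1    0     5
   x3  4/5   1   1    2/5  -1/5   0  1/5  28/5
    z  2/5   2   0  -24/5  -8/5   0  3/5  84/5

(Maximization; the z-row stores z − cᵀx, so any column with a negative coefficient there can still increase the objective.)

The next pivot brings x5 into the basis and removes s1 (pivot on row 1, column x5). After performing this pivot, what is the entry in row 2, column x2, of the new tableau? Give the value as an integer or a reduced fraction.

Pivot element is row 1, column x5: 3.
Normalize row 1: new (row 1, x2) = 4/3 = 4/3.
row 2 ← row 2 − (-1/5)·(new row 1): 1 − (-1/5)·(4/3) = 19/15.

19/15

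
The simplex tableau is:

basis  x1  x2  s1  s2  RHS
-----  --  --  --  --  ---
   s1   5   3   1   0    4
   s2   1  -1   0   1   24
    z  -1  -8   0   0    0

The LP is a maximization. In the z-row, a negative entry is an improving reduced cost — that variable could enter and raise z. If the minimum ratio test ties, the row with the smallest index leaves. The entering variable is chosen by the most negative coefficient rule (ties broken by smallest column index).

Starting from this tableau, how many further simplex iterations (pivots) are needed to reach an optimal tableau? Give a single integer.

pivot: x2 in, s1 out → z = 32/3
No improving column remains; optimal.

1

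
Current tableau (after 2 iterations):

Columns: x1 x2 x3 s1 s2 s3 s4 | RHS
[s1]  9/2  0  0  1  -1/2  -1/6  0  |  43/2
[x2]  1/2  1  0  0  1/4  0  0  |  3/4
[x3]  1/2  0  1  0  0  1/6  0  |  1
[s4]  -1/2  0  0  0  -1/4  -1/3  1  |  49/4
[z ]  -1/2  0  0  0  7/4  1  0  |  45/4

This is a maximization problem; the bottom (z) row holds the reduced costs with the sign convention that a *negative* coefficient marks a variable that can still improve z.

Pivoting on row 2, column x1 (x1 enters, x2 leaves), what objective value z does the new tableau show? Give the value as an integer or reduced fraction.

Minimum ratio for x1: (3/4)/(1/2) = 3/2.
z changes by −(z-row coeff of x1)·ratio = −(-1/2)·(3/2) = 3/4.
New z = 45/4 + (3/4) = 12.

12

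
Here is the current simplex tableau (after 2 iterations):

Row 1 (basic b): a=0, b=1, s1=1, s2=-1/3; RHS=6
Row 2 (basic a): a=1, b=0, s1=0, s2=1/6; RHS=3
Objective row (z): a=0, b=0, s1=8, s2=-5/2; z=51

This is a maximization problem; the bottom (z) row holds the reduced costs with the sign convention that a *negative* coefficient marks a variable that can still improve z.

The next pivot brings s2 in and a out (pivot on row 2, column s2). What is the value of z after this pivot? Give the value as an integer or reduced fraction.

Minimum ratio for s2: 3/(1/6) = 18.
z changes by −(z-row coeff of s2)·ratio = −(-5/2)·18 = 45.
New z = 51 + 45 = 96.

96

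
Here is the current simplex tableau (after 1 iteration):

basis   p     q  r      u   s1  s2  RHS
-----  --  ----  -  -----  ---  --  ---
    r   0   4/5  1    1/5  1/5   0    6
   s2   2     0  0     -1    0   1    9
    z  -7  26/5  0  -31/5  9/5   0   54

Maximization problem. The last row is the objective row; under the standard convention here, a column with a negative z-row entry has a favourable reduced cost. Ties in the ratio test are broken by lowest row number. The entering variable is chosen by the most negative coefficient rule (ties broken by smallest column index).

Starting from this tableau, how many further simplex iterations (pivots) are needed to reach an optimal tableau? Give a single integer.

pivot: p in, s2 out → z = 171/2
pivot: u in, r out → z = 753/2
No improving column remains; optimal.

2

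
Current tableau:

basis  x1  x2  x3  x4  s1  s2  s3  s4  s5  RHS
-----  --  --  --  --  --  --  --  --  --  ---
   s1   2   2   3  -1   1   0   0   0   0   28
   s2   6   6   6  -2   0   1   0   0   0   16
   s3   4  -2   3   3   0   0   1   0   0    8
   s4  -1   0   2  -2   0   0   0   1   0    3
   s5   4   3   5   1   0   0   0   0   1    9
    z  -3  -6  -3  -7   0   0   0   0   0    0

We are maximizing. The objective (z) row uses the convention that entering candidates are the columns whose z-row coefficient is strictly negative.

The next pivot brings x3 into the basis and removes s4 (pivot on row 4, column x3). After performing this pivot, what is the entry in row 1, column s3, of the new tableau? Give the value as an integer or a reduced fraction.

Pivot element is row 4, column x3: 2.
Normalize row 4: new (row 4, s3) = 0/2 = 0.
row 1 ← row 1 − 3·(new row 4): 0 − 3·0 = 0.

0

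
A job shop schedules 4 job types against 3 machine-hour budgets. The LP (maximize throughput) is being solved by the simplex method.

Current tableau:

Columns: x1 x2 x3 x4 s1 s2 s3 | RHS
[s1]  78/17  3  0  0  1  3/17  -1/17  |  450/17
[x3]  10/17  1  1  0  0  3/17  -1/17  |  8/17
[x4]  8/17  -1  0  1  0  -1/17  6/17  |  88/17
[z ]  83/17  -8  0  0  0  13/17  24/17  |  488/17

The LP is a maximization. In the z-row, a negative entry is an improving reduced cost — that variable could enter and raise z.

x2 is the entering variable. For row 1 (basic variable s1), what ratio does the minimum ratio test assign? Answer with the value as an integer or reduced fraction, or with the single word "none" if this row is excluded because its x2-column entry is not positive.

Ratio = RHS / (x2 entry) = (450/17) / 3 = 150/17.

150/17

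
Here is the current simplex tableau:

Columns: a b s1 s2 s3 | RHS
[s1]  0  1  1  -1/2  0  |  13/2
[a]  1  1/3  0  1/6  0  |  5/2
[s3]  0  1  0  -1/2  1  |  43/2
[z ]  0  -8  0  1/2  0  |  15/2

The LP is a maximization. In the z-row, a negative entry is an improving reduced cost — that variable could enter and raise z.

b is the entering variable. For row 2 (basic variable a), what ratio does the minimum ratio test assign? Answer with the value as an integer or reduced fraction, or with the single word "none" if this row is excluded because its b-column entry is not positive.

15/2

Ratio = RHS / (b entry) = (5/2) / (1/3) = 15/2.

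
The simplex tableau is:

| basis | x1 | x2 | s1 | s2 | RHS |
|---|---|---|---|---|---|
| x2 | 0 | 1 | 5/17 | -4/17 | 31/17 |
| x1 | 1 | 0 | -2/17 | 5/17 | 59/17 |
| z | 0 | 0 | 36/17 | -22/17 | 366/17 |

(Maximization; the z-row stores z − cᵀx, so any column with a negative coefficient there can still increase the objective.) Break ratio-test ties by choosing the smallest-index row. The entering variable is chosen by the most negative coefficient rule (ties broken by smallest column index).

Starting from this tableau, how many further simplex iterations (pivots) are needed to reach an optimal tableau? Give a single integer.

pivot: s2 in, x1 out → z = 184/5
No improving column remains; optimal.

1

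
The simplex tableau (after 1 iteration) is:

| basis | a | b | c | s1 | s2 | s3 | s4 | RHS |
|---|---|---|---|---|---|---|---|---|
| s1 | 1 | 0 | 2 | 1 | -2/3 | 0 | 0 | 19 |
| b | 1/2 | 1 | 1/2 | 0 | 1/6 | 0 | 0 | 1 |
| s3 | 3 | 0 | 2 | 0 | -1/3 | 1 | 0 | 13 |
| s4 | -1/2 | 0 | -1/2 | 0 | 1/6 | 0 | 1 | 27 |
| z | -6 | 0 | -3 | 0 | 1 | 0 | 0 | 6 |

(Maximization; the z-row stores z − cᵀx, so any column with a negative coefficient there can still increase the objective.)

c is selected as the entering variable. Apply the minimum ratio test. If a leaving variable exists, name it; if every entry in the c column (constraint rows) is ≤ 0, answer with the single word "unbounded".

b

Ratios: row 1 (s1): 19/2 = 19/2; row 2 (b): 1/(1/2) = 2; row 3 (s3): 13/2 = 13/2; row 4 (s4): entry -1/2 ≤ 0, skip.
Minimum ratio is in the b row, so b leaves.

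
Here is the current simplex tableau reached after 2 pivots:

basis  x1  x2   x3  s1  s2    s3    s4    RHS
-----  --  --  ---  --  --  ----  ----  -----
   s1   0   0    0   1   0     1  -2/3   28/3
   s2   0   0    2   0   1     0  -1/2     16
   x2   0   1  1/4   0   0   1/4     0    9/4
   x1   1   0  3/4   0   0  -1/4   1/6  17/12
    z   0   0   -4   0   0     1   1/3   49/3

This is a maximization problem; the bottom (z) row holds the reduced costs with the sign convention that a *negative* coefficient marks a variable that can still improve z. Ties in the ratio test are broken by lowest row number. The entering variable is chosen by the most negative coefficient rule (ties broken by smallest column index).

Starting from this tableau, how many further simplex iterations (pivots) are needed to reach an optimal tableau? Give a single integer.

2

pivot: x3 in, x1 out → z = 215/9
pivot: s3 in, x2 out → z = 77/3
No improving column remains; optimal.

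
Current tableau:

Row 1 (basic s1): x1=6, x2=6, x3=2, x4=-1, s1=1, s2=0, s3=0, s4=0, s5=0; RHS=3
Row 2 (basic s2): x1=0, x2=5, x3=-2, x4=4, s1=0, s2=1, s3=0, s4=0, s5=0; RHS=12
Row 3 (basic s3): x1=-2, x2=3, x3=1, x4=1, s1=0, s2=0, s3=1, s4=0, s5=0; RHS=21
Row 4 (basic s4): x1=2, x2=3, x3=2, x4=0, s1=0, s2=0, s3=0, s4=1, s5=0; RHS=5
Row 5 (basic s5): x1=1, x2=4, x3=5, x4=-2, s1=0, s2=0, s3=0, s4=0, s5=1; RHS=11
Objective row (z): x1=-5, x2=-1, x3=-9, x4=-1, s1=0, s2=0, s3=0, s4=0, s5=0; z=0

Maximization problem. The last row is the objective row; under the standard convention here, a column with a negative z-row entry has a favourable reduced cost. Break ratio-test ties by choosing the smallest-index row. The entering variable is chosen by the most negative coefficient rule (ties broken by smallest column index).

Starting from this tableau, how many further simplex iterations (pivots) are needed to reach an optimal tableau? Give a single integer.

3

pivot: x3 in, s1 out → z = 27/2
pivot: x4 in, s4 out → z = 49/2
pivot: s1 in, s2 out → z = 107/4
No improving column remains; optimal.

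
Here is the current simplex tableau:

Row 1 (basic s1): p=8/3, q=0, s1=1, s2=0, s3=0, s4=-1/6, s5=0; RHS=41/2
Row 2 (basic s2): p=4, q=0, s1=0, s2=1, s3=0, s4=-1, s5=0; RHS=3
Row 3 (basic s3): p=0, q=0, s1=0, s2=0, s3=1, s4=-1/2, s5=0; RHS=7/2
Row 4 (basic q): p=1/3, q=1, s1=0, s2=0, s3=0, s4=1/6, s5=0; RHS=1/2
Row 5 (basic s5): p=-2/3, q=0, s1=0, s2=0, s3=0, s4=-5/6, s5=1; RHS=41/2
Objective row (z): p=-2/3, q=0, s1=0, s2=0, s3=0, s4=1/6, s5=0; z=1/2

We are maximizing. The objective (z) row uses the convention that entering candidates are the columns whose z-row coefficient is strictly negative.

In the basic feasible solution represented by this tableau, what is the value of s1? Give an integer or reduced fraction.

s1 is basic (row 1); its value is the RHS of that row: 41/2.

41/2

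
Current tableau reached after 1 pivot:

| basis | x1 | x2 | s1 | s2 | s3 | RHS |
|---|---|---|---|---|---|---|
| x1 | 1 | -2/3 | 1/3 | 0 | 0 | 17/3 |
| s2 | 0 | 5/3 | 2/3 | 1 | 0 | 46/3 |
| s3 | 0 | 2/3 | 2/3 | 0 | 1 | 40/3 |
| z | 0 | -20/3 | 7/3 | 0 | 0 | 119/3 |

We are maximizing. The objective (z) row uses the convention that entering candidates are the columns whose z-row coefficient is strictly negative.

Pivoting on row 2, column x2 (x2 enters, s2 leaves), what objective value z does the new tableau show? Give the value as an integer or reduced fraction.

101

Minimum ratio for x2: (46/3)/(5/3) = 46/5.
z changes by −(z-row coeff of x2)·ratio = −(-20/3)·(46/5) = 184/3.
New z = 119/3 + (184/3) = 101.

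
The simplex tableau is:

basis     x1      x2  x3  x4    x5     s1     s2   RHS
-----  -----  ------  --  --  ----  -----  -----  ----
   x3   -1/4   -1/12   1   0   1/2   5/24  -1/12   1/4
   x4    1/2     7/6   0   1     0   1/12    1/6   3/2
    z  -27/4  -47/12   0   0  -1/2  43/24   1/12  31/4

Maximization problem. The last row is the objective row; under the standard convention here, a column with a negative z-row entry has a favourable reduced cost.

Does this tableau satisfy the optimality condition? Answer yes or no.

Column x1 has objective-row coefficient -27/4, which is negative; an improving pivot exists, so not yet optimal.

no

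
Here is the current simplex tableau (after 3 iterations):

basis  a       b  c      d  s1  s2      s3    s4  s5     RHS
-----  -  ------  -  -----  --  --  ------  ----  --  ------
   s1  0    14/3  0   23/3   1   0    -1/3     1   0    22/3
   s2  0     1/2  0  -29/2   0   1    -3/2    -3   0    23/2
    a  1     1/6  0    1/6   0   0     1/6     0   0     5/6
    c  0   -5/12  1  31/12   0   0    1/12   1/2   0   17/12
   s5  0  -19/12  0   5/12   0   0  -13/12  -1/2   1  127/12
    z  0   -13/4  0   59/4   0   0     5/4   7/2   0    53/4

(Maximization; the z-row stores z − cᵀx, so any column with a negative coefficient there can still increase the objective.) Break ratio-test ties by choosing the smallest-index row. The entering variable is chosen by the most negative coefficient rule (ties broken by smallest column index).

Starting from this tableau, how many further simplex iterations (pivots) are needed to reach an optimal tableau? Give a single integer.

1

pivot: b in, s1 out → z = 257/14
No improving column remains; optimal.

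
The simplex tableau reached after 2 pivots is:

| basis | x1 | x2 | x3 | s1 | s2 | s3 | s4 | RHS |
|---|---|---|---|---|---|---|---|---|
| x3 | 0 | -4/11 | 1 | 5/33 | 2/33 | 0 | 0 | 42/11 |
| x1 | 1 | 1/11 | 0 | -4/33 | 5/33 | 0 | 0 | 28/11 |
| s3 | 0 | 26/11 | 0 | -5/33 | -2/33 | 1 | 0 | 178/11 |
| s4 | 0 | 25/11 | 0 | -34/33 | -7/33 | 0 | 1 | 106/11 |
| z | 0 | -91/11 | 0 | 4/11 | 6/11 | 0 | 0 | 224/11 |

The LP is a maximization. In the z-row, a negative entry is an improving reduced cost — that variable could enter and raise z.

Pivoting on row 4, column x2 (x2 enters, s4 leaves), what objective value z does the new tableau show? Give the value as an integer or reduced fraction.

Minimum ratio for x2: (106/11)/(25/11) = 106/25.
z changes by −(z-row coeff of x2)·ratio = −(-91/11)·(106/25) = 9646/275.
New z = 224/11 + (9646/275) = 1386/25.

1386/25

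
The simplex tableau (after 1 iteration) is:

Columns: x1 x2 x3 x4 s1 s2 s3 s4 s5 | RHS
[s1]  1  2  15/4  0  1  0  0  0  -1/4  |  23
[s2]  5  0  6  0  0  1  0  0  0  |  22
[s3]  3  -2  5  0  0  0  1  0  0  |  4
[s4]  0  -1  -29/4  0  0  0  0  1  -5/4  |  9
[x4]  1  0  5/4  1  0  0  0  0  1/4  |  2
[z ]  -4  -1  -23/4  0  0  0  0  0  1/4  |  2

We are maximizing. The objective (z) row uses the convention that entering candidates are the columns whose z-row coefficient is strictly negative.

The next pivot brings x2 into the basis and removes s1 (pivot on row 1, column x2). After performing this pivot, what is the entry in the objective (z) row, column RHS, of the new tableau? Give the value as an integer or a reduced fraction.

27/2

Pivot element is row 1, column x2: 2.
Normalize row 1: new (row 1, RHS) = 23/2 = 23/2.
z-row ← z-row − (-1)·(new row 1): 2 − (-1)·(23/2) = 27/2.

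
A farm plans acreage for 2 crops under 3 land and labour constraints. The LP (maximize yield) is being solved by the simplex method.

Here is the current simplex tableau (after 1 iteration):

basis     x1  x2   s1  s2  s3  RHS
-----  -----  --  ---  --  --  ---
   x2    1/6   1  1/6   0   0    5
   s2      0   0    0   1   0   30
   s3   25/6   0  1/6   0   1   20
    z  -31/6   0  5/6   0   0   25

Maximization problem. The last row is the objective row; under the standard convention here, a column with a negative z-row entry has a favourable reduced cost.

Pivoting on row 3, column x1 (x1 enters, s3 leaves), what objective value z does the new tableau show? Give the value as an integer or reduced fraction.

Minimum ratio for x1: 20/(25/6) = 24/5.
z changes by −(z-row coeff of x1)·ratio = −(-31/6)·(24/5) = 124/5.
New z = 25 + (124/5) = 249/5.

249/5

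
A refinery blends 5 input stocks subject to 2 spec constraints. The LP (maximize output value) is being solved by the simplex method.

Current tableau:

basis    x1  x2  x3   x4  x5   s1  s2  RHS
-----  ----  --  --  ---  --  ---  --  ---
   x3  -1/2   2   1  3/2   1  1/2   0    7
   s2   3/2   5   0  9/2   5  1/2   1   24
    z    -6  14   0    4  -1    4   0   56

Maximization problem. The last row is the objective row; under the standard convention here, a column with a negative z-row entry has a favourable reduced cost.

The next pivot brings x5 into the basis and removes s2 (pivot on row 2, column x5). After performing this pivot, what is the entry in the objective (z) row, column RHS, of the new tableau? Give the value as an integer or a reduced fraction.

304/5

Pivot element is row 2, column x5: 5.
Normalize row 2: new (row 2, RHS) = 24/5 = 24/5.
z-row ← z-row − (-1)·(new row 2): 56 − (-1)·(24/5) = 304/5.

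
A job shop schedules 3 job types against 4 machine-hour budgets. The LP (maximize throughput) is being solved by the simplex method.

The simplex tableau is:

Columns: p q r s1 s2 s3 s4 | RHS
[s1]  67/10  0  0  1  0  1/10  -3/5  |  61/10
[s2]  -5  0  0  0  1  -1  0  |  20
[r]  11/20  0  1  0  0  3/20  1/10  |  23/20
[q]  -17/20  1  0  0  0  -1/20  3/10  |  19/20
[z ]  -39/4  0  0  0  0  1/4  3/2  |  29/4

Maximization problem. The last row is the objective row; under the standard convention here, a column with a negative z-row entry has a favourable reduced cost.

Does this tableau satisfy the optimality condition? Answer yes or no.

Column p has objective-row coefficient -39/4, which is negative; an improving pivot exists, so not yet optimal.

no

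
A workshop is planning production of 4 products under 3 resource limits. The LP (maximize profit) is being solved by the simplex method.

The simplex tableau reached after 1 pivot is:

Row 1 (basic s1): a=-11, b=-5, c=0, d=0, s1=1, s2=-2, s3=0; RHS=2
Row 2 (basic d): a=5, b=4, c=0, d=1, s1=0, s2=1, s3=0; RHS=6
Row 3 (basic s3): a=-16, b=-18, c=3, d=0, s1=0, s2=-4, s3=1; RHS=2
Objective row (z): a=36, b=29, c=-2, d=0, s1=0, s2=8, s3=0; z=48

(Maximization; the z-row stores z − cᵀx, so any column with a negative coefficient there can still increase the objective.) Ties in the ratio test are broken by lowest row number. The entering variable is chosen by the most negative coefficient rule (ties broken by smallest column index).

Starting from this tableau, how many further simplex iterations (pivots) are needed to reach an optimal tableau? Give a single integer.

1

pivot: c in, s3 out → z = 148/3
No improving column remains; optimal.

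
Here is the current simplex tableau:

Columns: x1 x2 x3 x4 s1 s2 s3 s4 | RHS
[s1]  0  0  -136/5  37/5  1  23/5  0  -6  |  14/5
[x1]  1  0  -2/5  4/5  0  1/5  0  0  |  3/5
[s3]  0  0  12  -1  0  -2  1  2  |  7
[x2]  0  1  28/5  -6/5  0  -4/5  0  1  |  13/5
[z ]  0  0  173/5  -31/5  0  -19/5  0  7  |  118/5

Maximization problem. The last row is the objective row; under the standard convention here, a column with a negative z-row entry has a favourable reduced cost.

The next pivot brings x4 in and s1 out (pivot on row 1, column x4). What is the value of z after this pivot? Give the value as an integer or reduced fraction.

Minimum ratio for x4: (14/5)/(37/5) = 14/37.
z changes by −(z-row coeff of x4)·ratio = −(-31/5)·(14/37) = 434/185.
New z = 118/5 + (434/185) = 960/37.

960/37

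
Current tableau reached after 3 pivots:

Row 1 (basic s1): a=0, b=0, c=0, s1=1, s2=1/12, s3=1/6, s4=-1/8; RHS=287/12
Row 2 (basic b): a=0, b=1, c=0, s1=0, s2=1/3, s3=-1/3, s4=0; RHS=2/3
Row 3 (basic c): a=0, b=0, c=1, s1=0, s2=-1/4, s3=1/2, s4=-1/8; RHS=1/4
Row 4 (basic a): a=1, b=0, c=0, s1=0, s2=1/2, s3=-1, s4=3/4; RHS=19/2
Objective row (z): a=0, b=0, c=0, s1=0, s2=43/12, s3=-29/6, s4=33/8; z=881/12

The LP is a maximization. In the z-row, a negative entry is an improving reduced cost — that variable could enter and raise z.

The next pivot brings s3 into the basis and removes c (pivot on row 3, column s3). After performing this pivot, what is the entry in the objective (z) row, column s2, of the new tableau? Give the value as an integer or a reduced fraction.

7/6

Pivot element is row 3, column s3: 1/2.
Normalize row 3: new (row 3, s2) = (-1/4)/(1/2) = -1/2.
z-row ← z-row − (-29/6)·(new row 3): 43/12 − (-29/6)·(-1/2) = 7/6.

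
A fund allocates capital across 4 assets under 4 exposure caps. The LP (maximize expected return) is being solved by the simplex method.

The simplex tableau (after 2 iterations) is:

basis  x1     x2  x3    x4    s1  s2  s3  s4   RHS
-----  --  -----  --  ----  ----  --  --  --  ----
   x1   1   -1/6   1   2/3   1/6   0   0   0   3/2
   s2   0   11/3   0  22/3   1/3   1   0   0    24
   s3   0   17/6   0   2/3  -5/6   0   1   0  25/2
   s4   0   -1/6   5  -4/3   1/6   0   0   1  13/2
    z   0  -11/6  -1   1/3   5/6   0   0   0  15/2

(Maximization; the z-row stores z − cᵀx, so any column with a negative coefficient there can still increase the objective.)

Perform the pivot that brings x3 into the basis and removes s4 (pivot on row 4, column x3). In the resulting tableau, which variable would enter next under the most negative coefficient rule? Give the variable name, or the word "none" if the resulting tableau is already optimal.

Pivot element 5. New z-row = old z-row − (-1)·(row 4/5).
Updated z-row coefficients: x1: 0, x2: -28/15, x3: 0, x4: 1/15, s1: 13/15, s2: 0, s3: 0, s4: 1/5.
The most negative is -28/15 in column x2, so x2 would enter next.

x2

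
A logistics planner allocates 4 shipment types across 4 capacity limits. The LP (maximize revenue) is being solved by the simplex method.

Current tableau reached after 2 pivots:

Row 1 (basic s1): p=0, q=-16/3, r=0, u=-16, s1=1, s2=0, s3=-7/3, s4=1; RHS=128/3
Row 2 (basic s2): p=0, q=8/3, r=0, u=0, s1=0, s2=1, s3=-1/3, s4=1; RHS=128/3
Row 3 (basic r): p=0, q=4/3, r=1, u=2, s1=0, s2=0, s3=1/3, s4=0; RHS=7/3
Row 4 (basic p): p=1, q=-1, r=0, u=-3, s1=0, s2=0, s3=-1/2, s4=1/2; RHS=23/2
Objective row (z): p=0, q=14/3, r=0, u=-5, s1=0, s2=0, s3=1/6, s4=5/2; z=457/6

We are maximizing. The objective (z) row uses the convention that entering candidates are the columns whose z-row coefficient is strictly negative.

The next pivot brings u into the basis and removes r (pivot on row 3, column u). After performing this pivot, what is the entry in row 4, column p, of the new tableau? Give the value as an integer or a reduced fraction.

Pivot element is row 3, column u: 2.
Normalize row 3: new (row 3, p) = 0/2 = 0.
row 4 ← row 4 − (-3)·(new row 3): 1 − (-3)·0 = 1.

1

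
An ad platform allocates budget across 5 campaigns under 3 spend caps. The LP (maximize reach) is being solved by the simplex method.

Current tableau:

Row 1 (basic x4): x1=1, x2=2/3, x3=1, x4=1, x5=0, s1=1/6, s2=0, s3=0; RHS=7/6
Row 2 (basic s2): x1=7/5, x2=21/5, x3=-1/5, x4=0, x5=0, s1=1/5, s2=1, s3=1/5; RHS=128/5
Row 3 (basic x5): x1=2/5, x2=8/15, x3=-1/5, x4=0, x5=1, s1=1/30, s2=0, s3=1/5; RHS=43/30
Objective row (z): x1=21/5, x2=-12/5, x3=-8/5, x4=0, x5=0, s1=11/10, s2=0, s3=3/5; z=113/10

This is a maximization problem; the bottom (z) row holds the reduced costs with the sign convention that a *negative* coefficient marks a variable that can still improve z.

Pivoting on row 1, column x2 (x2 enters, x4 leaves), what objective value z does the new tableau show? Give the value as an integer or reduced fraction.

Minimum ratio for x2: (7/6)/(2/3) = 7/4.
z changes by −(z-row coeff of x2)·ratio = −(-12/5)·(7/4) = 21/5.
New z = 113/10 + (21/5) = 31/2.

31/2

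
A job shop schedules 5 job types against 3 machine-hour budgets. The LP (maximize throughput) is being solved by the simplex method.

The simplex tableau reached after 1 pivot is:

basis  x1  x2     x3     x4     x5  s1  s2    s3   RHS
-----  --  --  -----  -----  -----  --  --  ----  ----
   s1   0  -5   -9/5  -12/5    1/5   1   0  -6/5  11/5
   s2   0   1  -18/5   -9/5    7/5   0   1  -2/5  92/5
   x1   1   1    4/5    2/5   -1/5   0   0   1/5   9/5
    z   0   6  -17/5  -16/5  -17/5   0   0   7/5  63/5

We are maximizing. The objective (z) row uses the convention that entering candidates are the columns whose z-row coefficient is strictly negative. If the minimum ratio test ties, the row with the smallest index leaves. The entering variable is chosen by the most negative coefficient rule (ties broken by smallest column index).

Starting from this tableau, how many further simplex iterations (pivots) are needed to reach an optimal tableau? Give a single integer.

pivot: x3 in, x1 out → z = 81/4
pivot: x5 in, s2 out → z = 491/2
pivot: x4 in, x3 out → z = 292
No improving column remains; optimal.

3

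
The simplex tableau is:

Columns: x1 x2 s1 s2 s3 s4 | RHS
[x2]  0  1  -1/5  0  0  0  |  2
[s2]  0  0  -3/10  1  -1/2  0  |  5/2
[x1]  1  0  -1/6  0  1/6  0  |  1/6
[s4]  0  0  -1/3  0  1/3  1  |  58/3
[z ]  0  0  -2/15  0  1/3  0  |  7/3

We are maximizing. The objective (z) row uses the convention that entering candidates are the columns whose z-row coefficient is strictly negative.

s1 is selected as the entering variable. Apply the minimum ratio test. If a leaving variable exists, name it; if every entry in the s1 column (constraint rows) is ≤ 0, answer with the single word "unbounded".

unbounded

s1-column entries: row 1: -1/5, row 2: -3/10, row 3: -1/6, row 4: -1/3. All ≤ 0, so s1 can increase without bound; the LP is unbounded in this direction.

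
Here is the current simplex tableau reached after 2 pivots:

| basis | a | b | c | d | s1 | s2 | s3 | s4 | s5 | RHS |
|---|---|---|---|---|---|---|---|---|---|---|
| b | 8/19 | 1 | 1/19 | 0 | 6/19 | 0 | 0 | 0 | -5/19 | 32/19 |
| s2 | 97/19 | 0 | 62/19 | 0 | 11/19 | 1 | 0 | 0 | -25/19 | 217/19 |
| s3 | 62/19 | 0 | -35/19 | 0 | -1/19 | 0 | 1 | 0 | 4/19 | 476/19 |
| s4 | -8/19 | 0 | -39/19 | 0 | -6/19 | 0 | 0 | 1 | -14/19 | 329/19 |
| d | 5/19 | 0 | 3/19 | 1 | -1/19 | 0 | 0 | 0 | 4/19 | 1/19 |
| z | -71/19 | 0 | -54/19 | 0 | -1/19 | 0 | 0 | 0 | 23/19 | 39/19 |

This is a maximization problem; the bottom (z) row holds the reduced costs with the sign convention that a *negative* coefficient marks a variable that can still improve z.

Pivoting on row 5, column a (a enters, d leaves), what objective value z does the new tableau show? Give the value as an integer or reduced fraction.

14/5

Minimum ratio for a: (1/19)/(5/19) = 1/5.
z changes by −(z-row coeff of a)·ratio = −(-71/19)·(1/5) = 71/95.
New z = 39/19 + (71/95) = 14/5.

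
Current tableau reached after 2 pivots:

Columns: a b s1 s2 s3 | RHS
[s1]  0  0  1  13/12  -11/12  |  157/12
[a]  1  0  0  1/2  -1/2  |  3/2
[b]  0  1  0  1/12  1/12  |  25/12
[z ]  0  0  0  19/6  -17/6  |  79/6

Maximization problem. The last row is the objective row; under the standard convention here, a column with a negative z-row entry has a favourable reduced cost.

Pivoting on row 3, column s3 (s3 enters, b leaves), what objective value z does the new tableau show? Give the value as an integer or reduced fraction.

84

Minimum ratio for s3: (25/12)/(1/12) = 25.
z changes by −(z-row coeff of s3)·ratio = −(-17/6)·25 = 425/6.
New z = 79/6 + (425/6) = 84.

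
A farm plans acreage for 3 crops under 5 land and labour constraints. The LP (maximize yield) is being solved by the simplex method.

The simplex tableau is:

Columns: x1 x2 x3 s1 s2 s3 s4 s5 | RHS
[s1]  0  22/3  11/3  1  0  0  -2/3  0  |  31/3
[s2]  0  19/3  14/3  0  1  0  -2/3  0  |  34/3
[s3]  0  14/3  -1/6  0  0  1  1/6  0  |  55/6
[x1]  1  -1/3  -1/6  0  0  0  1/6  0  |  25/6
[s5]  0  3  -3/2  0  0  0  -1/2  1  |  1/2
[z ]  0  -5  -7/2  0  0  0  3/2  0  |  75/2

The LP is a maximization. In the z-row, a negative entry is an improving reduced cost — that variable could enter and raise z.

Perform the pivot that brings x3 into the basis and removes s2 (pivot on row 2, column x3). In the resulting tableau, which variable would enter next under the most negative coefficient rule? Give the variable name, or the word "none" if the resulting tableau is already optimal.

x2

Pivot element 14/3. New z-row = old z-row − (-7/2)·(row 2/(14/3)).
Updated z-row coefficients: x1: 0, x2: -1/4, x3: 0, s1: 0, s2: 3/4, s3: 0, s4: 1, s5: 0.
The most negative is -1/4 in column x2, so x2 would enter next.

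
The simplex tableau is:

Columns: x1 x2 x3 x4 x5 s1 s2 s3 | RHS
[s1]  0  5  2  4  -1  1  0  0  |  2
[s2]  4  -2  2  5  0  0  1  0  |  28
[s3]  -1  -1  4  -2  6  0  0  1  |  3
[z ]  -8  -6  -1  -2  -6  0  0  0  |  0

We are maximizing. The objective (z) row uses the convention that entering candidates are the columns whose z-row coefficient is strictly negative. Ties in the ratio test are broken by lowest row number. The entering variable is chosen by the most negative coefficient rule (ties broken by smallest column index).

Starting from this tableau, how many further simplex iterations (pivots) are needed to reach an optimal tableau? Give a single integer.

3

pivot: x1 in, s2 out → z = 56
pivot: x2 in, s1 out → z = 60
pivot: x5 in, s3 out → z = 4268/57
No improving column remains; optimal.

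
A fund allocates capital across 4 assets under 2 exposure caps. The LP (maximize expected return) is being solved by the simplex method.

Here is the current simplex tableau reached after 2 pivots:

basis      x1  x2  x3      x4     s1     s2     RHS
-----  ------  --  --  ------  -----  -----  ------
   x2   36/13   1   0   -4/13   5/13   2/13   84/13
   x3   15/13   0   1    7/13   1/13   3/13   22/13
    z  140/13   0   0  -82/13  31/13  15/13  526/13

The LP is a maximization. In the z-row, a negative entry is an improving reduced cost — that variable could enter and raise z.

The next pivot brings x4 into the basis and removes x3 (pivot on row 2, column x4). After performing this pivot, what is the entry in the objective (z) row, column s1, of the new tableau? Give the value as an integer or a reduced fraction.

Pivot element is row 2, column x4: 7/13.
Normalize row 2: new (row 2, s1) = (1/13)/(7/13) = 1/7.
z-row ← z-row − (-82/13)·(new row 2): 31/13 − (-82/13)·(1/7) = 23/7.

23/7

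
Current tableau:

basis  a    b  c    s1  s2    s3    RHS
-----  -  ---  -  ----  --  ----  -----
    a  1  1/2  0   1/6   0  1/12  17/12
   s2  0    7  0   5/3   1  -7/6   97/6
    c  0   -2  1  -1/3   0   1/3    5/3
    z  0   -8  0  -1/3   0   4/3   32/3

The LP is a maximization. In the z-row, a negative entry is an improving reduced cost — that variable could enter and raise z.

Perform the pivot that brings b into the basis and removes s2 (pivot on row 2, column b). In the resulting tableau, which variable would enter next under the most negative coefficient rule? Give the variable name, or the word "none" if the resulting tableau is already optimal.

Pivot element 7. New z-row = old z-row − (-8)·(row 2/7).
Updated z-row coefficients: a: 0, b: 0, c: 0, s1: 11/7, s2: 8/7, s3: 0.
No coefficient is strictly negative; the tableau after this pivot is optimal.

none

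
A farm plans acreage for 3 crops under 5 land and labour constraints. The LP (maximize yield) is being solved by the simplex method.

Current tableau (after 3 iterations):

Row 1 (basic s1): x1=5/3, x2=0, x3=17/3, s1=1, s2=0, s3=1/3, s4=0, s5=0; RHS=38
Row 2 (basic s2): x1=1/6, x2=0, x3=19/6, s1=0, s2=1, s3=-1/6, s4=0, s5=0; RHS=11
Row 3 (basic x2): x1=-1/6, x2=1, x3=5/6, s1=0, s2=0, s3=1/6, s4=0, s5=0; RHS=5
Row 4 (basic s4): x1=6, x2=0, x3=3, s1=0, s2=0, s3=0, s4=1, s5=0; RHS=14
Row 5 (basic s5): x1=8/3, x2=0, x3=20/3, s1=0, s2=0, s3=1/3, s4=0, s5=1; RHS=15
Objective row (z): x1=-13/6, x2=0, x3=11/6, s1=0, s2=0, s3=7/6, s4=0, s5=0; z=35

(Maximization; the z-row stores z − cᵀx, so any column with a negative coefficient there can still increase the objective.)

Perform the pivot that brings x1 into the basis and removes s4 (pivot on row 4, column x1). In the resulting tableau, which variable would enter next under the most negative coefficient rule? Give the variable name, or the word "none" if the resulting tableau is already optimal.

none

Pivot element 6. New z-row = old z-row − (-13/6)·(row 4/6).
Updated z-row coefficients: x1: 0, x2: 0, x3: 35/12, s1: 0, s2: 0, s3: 7/6, s4: 13/36, s5: 0.
No coefficient is strictly negative; the tableau after this pivot is optimal.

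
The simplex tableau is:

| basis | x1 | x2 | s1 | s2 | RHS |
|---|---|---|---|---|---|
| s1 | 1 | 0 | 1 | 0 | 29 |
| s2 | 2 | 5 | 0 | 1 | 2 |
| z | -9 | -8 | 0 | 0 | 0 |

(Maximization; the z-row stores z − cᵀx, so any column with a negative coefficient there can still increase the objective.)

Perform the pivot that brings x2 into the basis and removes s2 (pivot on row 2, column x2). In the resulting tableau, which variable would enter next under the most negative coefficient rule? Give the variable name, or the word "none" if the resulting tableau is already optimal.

Pivot element 5. New z-row = old z-row − (-8)·(row 2/5).
Updated z-row coefficients: x1: -29/5, x2: 0, s1: 0, s2: 8/5.
The most negative is -29/5 in column x1, so x1 would enter next.

x1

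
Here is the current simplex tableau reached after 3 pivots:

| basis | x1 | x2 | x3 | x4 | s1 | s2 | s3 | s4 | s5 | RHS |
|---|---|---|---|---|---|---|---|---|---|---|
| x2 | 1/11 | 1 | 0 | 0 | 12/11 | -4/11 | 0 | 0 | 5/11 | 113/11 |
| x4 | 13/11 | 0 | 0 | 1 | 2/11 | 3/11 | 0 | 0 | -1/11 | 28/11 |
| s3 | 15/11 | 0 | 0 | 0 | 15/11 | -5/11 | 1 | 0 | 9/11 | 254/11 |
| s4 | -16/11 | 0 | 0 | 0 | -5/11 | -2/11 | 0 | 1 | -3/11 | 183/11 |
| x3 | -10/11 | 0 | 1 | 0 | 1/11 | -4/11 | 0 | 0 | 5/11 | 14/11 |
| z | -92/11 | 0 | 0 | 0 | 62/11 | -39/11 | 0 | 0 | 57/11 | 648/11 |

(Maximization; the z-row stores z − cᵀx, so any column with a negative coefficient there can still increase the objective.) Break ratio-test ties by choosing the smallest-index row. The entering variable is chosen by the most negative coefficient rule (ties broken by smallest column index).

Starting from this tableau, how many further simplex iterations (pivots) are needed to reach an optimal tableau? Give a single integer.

pivot: x1 in, x4 out → z = 1000/13
pivot: s2 in, x1 out → z = 92
No improving column remains; optimal.

2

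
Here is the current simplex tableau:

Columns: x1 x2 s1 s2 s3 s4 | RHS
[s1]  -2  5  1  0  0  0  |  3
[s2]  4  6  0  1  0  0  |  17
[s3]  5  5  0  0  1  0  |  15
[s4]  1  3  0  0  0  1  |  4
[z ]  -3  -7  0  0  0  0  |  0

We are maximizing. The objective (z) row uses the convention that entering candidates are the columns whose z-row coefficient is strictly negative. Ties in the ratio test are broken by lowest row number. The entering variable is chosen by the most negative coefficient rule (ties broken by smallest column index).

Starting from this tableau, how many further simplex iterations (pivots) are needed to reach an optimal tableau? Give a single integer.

3

pivot: x2 in, s1 out → z = 21/5
pivot: x1 in, s4 out → z = 10
pivot: s1 in, s3 out → z = 11
No improving column remains; optimal.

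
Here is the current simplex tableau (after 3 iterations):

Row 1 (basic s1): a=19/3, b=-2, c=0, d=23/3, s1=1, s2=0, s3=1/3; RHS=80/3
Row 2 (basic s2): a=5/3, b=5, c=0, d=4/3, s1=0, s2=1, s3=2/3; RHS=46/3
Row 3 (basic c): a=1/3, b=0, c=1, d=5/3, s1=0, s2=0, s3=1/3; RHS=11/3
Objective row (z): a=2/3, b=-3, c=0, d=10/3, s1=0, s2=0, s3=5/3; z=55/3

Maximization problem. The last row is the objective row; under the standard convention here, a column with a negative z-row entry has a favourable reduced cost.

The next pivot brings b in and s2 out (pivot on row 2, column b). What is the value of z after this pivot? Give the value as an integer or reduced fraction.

413/15

Minimum ratio for b: (46/3)/5 = 46/15.
z changes by −(z-row coeff of b)·ratio = −(-3)·(46/15) = 46/5.
New z = 55/3 + (46/5) = 413/15.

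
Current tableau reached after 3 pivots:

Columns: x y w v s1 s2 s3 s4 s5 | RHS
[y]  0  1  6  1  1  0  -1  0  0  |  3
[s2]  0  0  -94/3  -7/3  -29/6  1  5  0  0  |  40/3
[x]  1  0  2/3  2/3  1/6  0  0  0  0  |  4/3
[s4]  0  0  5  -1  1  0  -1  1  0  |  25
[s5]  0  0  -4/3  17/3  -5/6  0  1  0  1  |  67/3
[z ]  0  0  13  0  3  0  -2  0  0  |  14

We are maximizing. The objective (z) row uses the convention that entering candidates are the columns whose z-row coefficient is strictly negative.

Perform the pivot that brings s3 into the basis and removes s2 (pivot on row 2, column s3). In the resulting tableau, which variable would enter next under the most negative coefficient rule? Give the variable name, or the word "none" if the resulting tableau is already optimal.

Pivot element 5. New z-row = old z-row − (-2)·(row 2/5).
Updated z-row coefficients: x: 0, y: 0, w: 7/15, v: -14/15, s1: 16/15, s2: 2/5, s3: 0, s4: 0, s5: 0.
The most negative is -14/15 in column v, so v would enter next.

v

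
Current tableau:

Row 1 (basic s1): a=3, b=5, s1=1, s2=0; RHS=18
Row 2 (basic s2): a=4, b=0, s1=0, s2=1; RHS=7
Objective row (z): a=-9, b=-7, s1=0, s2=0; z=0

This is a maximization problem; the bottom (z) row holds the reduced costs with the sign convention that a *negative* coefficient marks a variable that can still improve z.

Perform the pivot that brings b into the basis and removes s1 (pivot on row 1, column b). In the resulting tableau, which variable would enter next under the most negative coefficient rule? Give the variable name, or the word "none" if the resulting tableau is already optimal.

a

Pivot element 5. New z-row = old z-row − (-7)·(row 1/5).
Updated z-row coefficients: a: -24/5, b: 0, s1: 7/5, s2: 0.
The most negative is -24/5 in column a, so a would enter next.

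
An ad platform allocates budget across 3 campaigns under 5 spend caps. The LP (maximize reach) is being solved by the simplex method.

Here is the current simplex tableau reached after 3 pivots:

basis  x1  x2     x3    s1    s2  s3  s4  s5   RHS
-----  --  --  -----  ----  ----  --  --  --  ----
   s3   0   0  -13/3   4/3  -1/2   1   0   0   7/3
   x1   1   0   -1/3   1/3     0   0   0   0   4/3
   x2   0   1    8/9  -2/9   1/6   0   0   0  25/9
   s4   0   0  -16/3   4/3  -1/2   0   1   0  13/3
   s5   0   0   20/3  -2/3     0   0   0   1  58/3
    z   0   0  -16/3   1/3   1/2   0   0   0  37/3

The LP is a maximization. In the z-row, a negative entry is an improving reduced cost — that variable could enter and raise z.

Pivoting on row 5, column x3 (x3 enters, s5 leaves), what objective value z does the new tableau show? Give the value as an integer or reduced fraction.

Minimum ratio for x3: (58/3)/(20/3) = 29/10.
z changes by −(z-row coeff of x3)·ratio = −(-16/3)·(29/10) = 232/15.
New z = 37/3 + (232/15) = 139/5.

139/5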